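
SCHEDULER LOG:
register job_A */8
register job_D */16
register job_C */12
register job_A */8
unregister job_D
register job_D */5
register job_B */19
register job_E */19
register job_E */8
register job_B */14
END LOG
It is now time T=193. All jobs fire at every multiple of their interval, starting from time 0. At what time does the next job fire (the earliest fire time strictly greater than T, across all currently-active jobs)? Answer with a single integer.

Answer: 195

Derivation:
Op 1: register job_A */8 -> active={job_A:*/8}
Op 2: register job_D */16 -> active={job_A:*/8, job_D:*/16}
Op 3: register job_C */12 -> active={job_A:*/8, job_C:*/12, job_D:*/16}
Op 4: register job_A */8 -> active={job_A:*/8, job_C:*/12, job_D:*/16}
Op 5: unregister job_D -> active={job_A:*/8, job_C:*/12}
Op 6: register job_D */5 -> active={job_A:*/8, job_C:*/12, job_D:*/5}
Op 7: register job_B */19 -> active={job_A:*/8, job_B:*/19, job_C:*/12, job_D:*/5}
Op 8: register job_E */19 -> active={job_A:*/8, job_B:*/19, job_C:*/12, job_D:*/5, job_E:*/19}
Op 9: register job_E */8 -> active={job_A:*/8, job_B:*/19, job_C:*/12, job_D:*/5, job_E:*/8}
Op 10: register job_B */14 -> active={job_A:*/8, job_B:*/14, job_C:*/12, job_D:*/5, job_E:*/8}
  job_A: interval 8, next fire after T=193 is 200
  job_B: interval 14, next fire after T=193 is 196
  job_C: interval 12, next fire after T=193 is 204
  job_D: interval 5, next fire after T=193 is 195
  job_E: interval 8, next fire after T=193 is 200
Earliest fire time = 195 (job job_D)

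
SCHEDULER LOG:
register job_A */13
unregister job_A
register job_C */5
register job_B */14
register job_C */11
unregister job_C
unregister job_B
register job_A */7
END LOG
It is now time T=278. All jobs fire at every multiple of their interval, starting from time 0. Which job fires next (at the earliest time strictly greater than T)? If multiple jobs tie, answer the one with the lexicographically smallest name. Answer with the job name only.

Op 1: register job_A */13 -> active={job_A:*/13}
Op 2: unregister job_A -> active={}
Op 3: register job_C */5 -> active={job_C:*/5}
Op 4: register job_B */14 -> active={job_B:*/14, job_C:*/5}
Op 5: register job_C */11 -> active={job_B:*/14, job_C:*/11}
Op 6: unregister job_C -> active={job_B:*/14}
Op 7: unregister job_B -> active={}
Op 8: register job_A */7 -> active={job_A:*/7}
  job_A: interval 7, next fire after T=278 is 280
Earliest = 280, winner (lex tiebreak) = job_A

Answer: job_A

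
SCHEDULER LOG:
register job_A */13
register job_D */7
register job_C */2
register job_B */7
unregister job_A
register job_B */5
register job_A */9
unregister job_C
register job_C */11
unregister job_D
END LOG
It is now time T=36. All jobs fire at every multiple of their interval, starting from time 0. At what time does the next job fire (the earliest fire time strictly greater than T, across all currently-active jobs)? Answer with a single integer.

Op 1: register job_A */13 -> active={job_A:*/13}
Op 2: register job_D */7 -> active={job_A:*/13, job_D:*/7}
Op 3: register job_C */2 -> active={job_A:*/13, job_C:*/2, job_D:*/7}
Op 4: register job_B */7 -> active={job_A:*/13, job_B:*/7, job_C:*/2, job_D:*/7}
Op 5: unregister job_A -> active={job_B:*/7, job_C:*/2, job_D:*/7}
Op 6: register job_B */5 -> active={job_B:*/5, job_C:*/2, job_D:*/7}
Op 7: register job_A */9 -> active={job_A:*/9, job_B:*/5, job_C:*/2, job_D:*/7}
Op 8: unregister job_C -> active={job_A:*/9, job_B:*/5, job_D:*/7}
Op 9: register job_C */11 -> active={job_A:*/9, job_B:*/5, job_C:*/11, job_D:*/7}
Op 10: unregister job_D -> active={job_A:*/9, job_B:*/5, job_C:*/11}
  job_A: interval 9, next fire after T=36 is 45
  job_B: interval 5, next fire after T=36 is 40
  job_C: interval 11, next fire after T=36 is 44
Earliest fire time = 40 (job job_B)

Answer: 40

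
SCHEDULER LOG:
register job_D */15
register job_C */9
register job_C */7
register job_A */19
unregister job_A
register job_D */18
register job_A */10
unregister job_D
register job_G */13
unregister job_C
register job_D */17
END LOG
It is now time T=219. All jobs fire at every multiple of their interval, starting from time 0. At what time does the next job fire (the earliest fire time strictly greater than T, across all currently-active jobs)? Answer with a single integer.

Answer: 220

Derivation:
Op 1: register job_D */15 -> active={job_D:*/15}
Op 2: register job_C */9 -> active={job_C:*/9, job_D:*/15}
Op 3: register job_C */7 -> active={job_C:*/7, job_D:*/15}
Op 4: register job_A */19 -> active={job_A:*/19, job_C:*/7, job_D:*/15}
Op 5: unregister job_A -> active={job_C:*/7, job_D:*/15}
Op 6: register job_D */18 -> active={job_C:*/7, job_D:*/18}
Op 7: register job_A */10 -> active={job_A:*/10, job_C:*/7, job_D:*/18}
Op 8: unregister job_D -> active={job_A:*/10, job_C:*/7}
Op 9: register job_G */13 -> active={job_A:*/10, job_C:*/7, job_G:*/13}
Op 10: unregister job_C -> active={job_A:*/10, job_G:*/13}
Op 11: register job_D */17 -> active={job_A:*/10, job_D:*/17, job_G:*/13}
  job_A: interval 10, next fire after T=219 is 220
  job_D: interval 17, next fire after T=219 is 221
  job_G: interval 13, next fire after T=219 is 221
Earliest fire time = 220 (job job_A)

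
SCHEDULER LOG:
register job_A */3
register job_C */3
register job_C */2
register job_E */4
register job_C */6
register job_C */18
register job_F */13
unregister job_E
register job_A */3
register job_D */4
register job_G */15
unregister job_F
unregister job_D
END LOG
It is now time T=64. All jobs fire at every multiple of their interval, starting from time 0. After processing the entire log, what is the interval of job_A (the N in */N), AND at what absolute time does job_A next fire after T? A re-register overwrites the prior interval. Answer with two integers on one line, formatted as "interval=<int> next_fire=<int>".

Op 1: register job_A */3 -> active={job_A:*/3}
Op 2: register job_C */3 -> active={job_A:*/3, job_C:*/3}
Op 3: register job_C */2 -> active={job_A:*/3, job_C:*/2}
Op 4: register job_E */4 -> active={job_A:*/3, job_C:*/2, job_E:*/4}
Op 5: register job_C */6 -> active={job_A:*/3, job_C:*/6, job_E:*/4}
Op 6: register job_C */18 -> active={job_A:*/3, job_C:*/18, job_E:*/4}
Op 7: register job_F */13 -> active={job_A:*/3, job_C:*/18, job_E:*/4, job_F:*/13}
Op 8: unregister job_E -> active={job_A:*/3, job_C:*/18, job_F:*/13}
Op 9: register job_A */3 -> active={job_A:*/3, job_C:*/18, job_F:*/13}
Op 10: register job_D */4 -> active={job_A:*/3, job_C:*/18, job_D:*/4, job_F:*/13}
Op 11: register job_G */15 -> active={job_A:*/3, job_C:*/18, job_D:*/4, job_F:*/13, job_G:*/15}
Op 12: unregister job_F -> active={job_A:*/3, job_C:*/18, job_D:*/4, job_G:*/15}
Op 13: unregister job_D -> active={job_A:*/3, job_C:*/18, job_G:*/15}
Final interval of job_A = 3
Next fire of job_A after T=64: (64//3+1)*3 = 66

Answer: interval=3 next_fire=66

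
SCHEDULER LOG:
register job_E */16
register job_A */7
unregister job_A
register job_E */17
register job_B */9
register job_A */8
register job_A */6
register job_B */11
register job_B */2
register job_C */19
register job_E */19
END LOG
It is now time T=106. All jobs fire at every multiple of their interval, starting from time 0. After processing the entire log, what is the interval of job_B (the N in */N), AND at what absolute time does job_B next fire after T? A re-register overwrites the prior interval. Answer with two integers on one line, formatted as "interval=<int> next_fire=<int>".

Answer: interval=2 next_fire=108

Derivation:
Op 1: register job_E */16 -> active={job_E:*/16}
Op 2: register job_A */7 -> active={job_A:*/7, job_E:*/16}
Op 3: unregister job_A -> active={job_E:*/16}
Op 4: register job_E */17 -> active={job_E:*/17}
Op 5: register job_B */9 -> active={job_B:*/9, job_E:*/17}
Op 6: register job_A */8 -> active={job_A:*/8, job_B:*/9, job_E:*/17}
Op 7: register job_A */6 -> active={job_A:*/6, job_B:*/9, job_E:*/17}
Op 8: register job_B */11 -> active={job_A:*/6, job_B:*/11, job_E:*/17}
Op 9: register job_B */2 -> active={job_A:*/6, job_B:*/2, job_E:*/17}
Op 10: register job_C */19 -> active={job_A:*/6, job_B:*/2, job_C:*/19, job_E:*/17}
Op 11: register job_E */19 -> active={job_A:*/6, job_B:*/2, job_C:*/19, job_E:*/19}
Final interval of job_B = 2
Next fire of job_B after T=106: (106//2+1)*2 = 108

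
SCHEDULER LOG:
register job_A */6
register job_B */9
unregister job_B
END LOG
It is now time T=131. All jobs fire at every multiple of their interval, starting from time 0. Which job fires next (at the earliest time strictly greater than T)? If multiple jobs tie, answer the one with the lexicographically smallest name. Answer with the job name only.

Answer: job_A

Derivation:
Op 1: register job_A */6 -> active={job_A:*/6}
Op 2: register job_B */9 -> active={job_A:*/6, job_B:*/9}
Op 3: unregister job_B -> active={job_A:*/6}
  job_A: interval 6, next fire after T=131 is 132
Earliest = 132, winner (lex tiebreak) = job_A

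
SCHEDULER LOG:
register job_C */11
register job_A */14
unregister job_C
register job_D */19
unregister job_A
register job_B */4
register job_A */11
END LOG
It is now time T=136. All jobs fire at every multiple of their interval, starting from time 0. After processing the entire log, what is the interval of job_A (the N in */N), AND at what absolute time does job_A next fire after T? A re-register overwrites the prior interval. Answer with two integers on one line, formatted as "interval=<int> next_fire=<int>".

Answer: interval=11 next_fire=143

Derivation:
Op 1: register job_C */11 -> active={job_C:*/11}
Op 2: register job_A */14 -> active={job_A:*/14, job_C:*/11}
Op 3: unregister job_C -> active={job_A:*/14}
Op 4: register job_D */19 -> active={job_A:*/14, job_D:*/19}
Op 5: unregister job_A -> active={job_D:*/19}
Op 6: register job_B */4 -> active={job_B:*/4, job_D:*/19}
Op 7: register job_A */11 -> active={job_A:*/11, job_B:*/4, job_D:*/19}
Final interval of job_A = 11
Next fire of job_A after T=136: (136//11+1)*11 = 143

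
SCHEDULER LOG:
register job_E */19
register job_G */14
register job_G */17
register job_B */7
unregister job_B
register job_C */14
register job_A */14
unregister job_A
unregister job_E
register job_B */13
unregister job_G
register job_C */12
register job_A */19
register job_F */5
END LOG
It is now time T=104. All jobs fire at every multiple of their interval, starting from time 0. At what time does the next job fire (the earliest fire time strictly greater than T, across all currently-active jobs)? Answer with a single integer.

Answer: 105

Derivation:
Op 1: register job_E */19 -> active={job_E:*/19}
Op 2: register job_G */14 -> active={job_E:*/19, job_G:*/14}
Op 3: register job_G */17 -> active={job_E:*/19, job_G:*/17}
Op 4: register job_B */7 -> active={job_B:*/7, job_E:*/19, job_G:*/17}
Op 5: unregister job_B -> active={job_E:*/19, job_G:*/17}
Op 6: register job_C */14 -> active={job_C:*/14, job_E:*/19, job_G:*/17}
Op 7: register job_A */14 -> active={job_A:*/14, job_C:*/14, job_E:*/19, job_G:*/17}
Op 8: unregister job_A -> active={job_C:*/14, job_E:*/19, job_G:*/17}
Op 9: unregister job_E -> active={job_C:*/14, job_G:*/17}
Op 10: register job_B */13 -> active={job_B:*/13, job_C:*/14, job_G:*/17}
Op 11: unregister job_G -> active={job_B:*/13, job_C:*/14}
Op 12: register job_C */12 -> active={job_B:*/13, job_C:*/12}
Op 13: register job_A */19 -> active={job_A:*/19, job_B:*/13, job_C:*/12}
Op 14: register job_F */5 -> active={job_A:*/19, job_B:*/13, job_C:*/12, job_F:*/5}
  job_A: interval 19, next fire after T=104 is 114
  job_B: interval 13, next fire after T=104 is 117
  job_C: interval 12, next fire after T=104 is 108
  job_F: interval 5, next fire after T=104 is 105
Earliest fire time = 105 (job job_F)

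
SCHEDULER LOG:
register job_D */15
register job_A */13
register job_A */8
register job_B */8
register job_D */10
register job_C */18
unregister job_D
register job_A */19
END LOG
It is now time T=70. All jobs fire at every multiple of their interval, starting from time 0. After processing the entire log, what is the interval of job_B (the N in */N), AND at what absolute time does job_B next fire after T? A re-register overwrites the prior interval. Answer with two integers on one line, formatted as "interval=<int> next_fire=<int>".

Answer: interval=8 next_fire=72

Derivation:
Op 1: register job_D */15 -> active={job_D:*/15}
Op 2: register job_A */13 -> active={job_A:*/13, job_D:*/15}
Op 3: register job_A */8 -> active={job_A:*/8, job_D:*/15}
Op 4: register job_B */8 -> active={job_A:*/8, job_B:*/8, job_D:*/15}
Op 5: register job_D */10 -> active={job_A:*/8, job_B:*/8, job_D:*/10}
Op 6: register job_C */18 -> active={job_A:*/8, job_B:*/8, job_C:*/18, job_D:*/10}
Op 7: unregister job_D -> active={job_A:*/8, job_B:*/8, job_C:*/18}
Op 8: register job_A */19 -> active={job_A:*/19, job_B:*/8, job_C:*/18}
Final interval of job_B = 8
Next fire of job_B after T=70: (70//8+1)*8 = 72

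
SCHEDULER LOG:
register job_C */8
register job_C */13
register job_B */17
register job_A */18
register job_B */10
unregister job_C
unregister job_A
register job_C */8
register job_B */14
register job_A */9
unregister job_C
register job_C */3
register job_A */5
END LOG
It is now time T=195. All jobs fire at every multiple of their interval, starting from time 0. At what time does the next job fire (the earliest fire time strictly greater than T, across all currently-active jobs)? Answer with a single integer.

Op 1: register job_C */8 -> active={job_C:*/8}
Op 2: register job_C */13 -> active={job_C:*/13}
Op 3: register job_B */17 -> active={job_B:*/17, job_C:*/13}
Op 4: register job_A */18 -> active={job_A:*/18, job_B:*/17, job_C:*/13}
Op 5: register job_B */10 -> active={job_A:*/18, job_B:*/10, job_C:*/13}
Op 6: unregister job_C -> active={job_A:*/18, job_B:*/10}
Op 7: unregister job_A -> active={job_B:*/10}
Op 8: register job_C */8 -> active={job_B:*/10, job_C:*/8}
Op 9: register job_B */14 -> active={job_B:*/14, job_C:*/8}
Op 10: register job_A */9 -> active={job_A:*/9, job_B:*/14, job_C:*/8}
Op 11: unregister job_C -> active={job_A:*/9, job_B:*/14}
Op 12: register job_C */3 -> active={job_A:*/9, job_B:*/14, job_C:*/3}
Op 13: register job_A */5 -> active={job_A:*/5, job_B:*/14, job_C:*/3}
  job_A: interval 5, next fire after T=195 is 200
  job_B: interval 14, next fire after T=195 is 196
  job_C: interval 3, next fire after T=195 is 198
Earliest fire time = 196 (job job_B)

Answer: 196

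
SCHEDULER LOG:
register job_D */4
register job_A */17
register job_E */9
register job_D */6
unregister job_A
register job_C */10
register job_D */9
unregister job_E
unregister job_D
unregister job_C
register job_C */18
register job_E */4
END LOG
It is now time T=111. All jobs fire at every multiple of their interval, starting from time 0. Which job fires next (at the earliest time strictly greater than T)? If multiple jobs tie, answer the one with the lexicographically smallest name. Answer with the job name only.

Answer: job_E

Derivation:
Op 1: register job_D */4 -> active={job_D:*/4}
Op 2: register job_A */17 -> active={job_A:*/17, job_D:*/4}
Op 3: register job_E */9 -> active={job_A:*/17, job_D:*/4, job_E:*/9}
Op 4: register job_D */6 -> active={job_A:*/17, job_D:*/6, job_E:*/9}
Op 5: unregister job_A -> active={job_D:*/6, job_E:*/9}
Op 6: register job_C */10 -> active={job_C:*/10, job_D:*/6, job_E:*/9}
Op 7: register job_D */9 -> active={job_C:*/10, job_D:*/9, job_E:*/9}
Op 8: unregister job_E -> active={job_C:*/10, job_D:*/9}
Op 9: unregister job_D -> active={job_C:*/10}
Op 10: unregister job_C -> active={}
Op 11: register job_C */18 -> active={job_C:*/18}
Op 12: register job_E */4 -> active={job_C:*/18, job_E:*/4}
  job_C: interval 18, next fire after T=111 is 126
  job_E: interval 4, next fire after T=111 is 112
Earliest = 112, winner (lex tiebreak) = job_E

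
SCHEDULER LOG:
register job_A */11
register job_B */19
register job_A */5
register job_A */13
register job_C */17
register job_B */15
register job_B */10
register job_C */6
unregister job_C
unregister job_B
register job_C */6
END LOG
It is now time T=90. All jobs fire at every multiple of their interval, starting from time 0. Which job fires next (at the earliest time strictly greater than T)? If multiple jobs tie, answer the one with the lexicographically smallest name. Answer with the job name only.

Op 1: register job_A */11 -> active={job_A:*/11}
Op 2: register job_B */19 -> active={job_A:*/11, job_B:*/19}
Op 3: register job_A */5 -> active={job_A:*/5, job_B:*/19}
Op 4: register job_A */13 -> active={job_A:*/13, job_B:*/19}
Op 5: register job_C */17 -> active={job_A:*/13, job_B:*/19, job_C:*/17}
Op 6: register job_B */15 -> active={job_A:*/13, job_B:*/15, job_C:*/17}
Op 7: register job_B */10 -> active={job_A:*/13, job_B:*/10, job_C:*/17}
Op 8: register job_C */6 -> active={job_A:*/13, job_B:*/10, job_C:*/6}
Op 9: unregister job_C -> active={job_A:*/13, job_B:*/10}
Op 10: unregister job_B -> active={job_A:*/13}
Op 11: register job_C */6 -> active={job_A:*/13, job_C:*/6}
  job_A: interval 13, next fire after T=90 is 91
  job_C: interval 6, next fire after T=90 is 96
Earliest = 91, winner (lex tiebreak) = job_A

Answer: job_A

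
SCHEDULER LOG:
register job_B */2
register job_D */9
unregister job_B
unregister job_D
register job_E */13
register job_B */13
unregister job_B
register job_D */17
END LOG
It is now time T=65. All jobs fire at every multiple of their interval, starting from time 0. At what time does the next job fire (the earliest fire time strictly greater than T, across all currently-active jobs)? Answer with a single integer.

Op 1: register job_B */2 -> active={job_B:*/2}
Op 2: register job_D */9 -> active={job_B:*/2, job_D:*/9}
Op 3: unregister job_B -> active={job_D:*/9}
Op 4: unregister job_D -> active={}
Op 5: register job_E */13 -> active={job_E:*/13}
Op 6: register job_B */13 -> active={job_B:*/13, job_E:*/13}
Op 7: unregister job_B -> active={job_E:*/13}
Op 8: register job_D */17 -> active={job_D:*/17, job_E:*/13}
  job_D: interval 17, next fire after T=65 is 68
  job_E: interval 13, next fire after T=65 is 78
Earliest fire time = 68 (job job_D)

Answer: 68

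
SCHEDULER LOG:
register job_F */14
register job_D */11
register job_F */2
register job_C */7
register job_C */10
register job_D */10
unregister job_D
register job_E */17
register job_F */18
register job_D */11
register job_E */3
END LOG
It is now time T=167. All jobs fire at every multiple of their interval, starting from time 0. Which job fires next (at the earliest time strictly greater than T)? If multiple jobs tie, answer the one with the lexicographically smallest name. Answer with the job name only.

Answer: job_E

Derivation:
Op 1: register job_F */14 -> active={job_F:*/14}
Op 2: register job_D */11 -> active={job_D:*/11, job_F:*/14}
Op 3: register job_F */2 -> active={job_D:*/11, job_F:*/2}
Op 4: register job_C */7 -> active={job_C:*/7, job_D:*/11, job_F:*/2}
Op 5: register job_C */10 -> active={job_C:*/10, job_D:*/11, job_F:*/2}
Op 6: register job_D */10 -> active={job_C:*/10, job_D:*/10, job_F:*/2}
Op 7: unregister job_D -> active={job_C:*/10, job_F:*/2}
Op 8: register job_E */17 -> active={job_C:*/10, job_E:*/17, job_F:*/2}
Op 9: register job_F */18 -> active={job_C:*/10, job_E:*/17, job_F:*/18}
Op 10: register job_D */11 -> active={job_C:*/10, job_D:*/11, job_E:*/17, job_F:*/18}
Op 11: register job_E */3 -> active={job_C:*/10, job_D:*/11, job_E:*/3, job_F:*/18}
  job_C: interval 10, next fire after T=167 is 170
  job_D: interval 11, next fire after T=167 is 176
  job_E: interval 3, next fire after T=167 is 168
  job_F: interval 18, next fire after T=167 is 180
Earliest = 168, winner (lex tiebreak) = job_E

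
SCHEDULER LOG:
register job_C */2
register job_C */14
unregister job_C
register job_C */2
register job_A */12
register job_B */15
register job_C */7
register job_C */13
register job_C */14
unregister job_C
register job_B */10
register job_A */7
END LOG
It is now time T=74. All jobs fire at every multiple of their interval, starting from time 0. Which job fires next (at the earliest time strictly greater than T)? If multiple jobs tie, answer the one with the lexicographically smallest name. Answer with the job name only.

Answer: job_A

Derivation:
Op 1: register job_C */2 -> active={job_C:*/2}
Op 2: register job_C */14 -> active={job_C:*/14}
Op 3: unregister job_C -> active={}
Op 4: register job_C */2 -> active={job_C:*/2}
Op 5: register job_A */12 -> active={job_A:*/12, job_C:*/2}
Op 6: register job_B */15 -> active={job_A:*/12, job_B:*/15, job_C:*/2}
Op 7: register job_C */7 -> active={job_A:*/12, job_B:*/15, job_C:*/7}
Op 8: register job_C */13 -> active={job_A:*/12, job_B:*/15, job_C:*/13}
Op 9: register job_C */14 -> active={job_A:*/12, job_B:*/15, job_C:*/14}
Op 10: unregister job_C -> active={job_A:*/12, job_B:*/15}
Op 11: register job_B */10 -> active={job_A:*/12, job_B:*/10}
Op 12: register job_A */7 -> active={job_A:*/7, job_B:*/10}
  job_A: interval 7, next fire after T=74 is 77
  job_B: interval 10, next fire after T=74 is 80
Earliest = 77, winner (lex tiebreak) = job_A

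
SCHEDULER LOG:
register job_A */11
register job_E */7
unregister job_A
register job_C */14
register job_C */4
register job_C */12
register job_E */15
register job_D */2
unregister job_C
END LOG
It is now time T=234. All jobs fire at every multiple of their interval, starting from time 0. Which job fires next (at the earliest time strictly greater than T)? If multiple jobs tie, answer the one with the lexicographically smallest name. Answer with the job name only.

Op 1: register job_A */11 -> active={job_A:*/11}
Op 2: register job_E */7 -> active={job_A:*/11, job_E:*/7}
Op 3: unregister job_A -> active={job_E:*/7}
Op 4: register job_C */14 -> active={job_C:*/14, job_E:*/7}
Op 5: register job_C */4 -> active={job_C:*/4, job_E:*/7}
Op 6: register job_C */12 -> active={job_C:*/12, job_E:*/7}
Op 7: register job_E */15 -> active={job_C:*/12, job_E:*/15}
Op 8: register job_D */2 -> active={job_C:*/12, job_D:*/2, job_E:*/15}
Op 9: unregister job_C -> active={job_D:*/2, job_E:*/15}
  job_D: interval 2, next fire after T=234 is 236
  job_E: interval 15, next fire after T=234 is 240
Earliest = 236, winner (lex tiebreak) = job_D

Answer: job_D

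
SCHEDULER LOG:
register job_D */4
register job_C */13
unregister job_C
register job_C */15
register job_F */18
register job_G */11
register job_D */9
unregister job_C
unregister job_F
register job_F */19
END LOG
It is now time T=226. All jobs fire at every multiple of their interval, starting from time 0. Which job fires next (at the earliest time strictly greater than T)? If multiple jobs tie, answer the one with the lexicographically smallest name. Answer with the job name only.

Op 1: register job_D */4 -> active={job_D:*/4}
Op 2: register job_C */13 -> active={job_C:*/13, job_D:*/4}
Op 3: unregister job_C -> active={job_D:*/4}
Op 4: register job_C */15 -> active={job_C:*/15, job_D:*/4}
Op 5: register job_F */18 -> active={job_C:*/15, job_D:*/4, job_F:*/18}
Op 6: register job_G */11 -> active={job_C:*/15, job_D:*/4, job_F:*/18, job_G:*/11}
Op 7: register job_D */9 -> active={job_C:*/15, job_D:*/9, job_F:*/18, job_G:*/11}
Op 8: unregister job_C -> active={job_D:*/9, job_F:*/18, job_G:*/11}
Op 9: unregister job_F -> active={job_D:*/9, job_G:*/11}
Op 10: register job_F */19 -> active={job_D:*/9, job_F:*/19, job_G:*/11}
  job_D: interval 9, next fire after T=226 is 234
  job_F: interval 19, next fire after T=226 is 228
  job_G: interval 11, next fire after T=226 is 231
Earliest = 228, winner (lex tiebreak) = job_F

Answer: job_F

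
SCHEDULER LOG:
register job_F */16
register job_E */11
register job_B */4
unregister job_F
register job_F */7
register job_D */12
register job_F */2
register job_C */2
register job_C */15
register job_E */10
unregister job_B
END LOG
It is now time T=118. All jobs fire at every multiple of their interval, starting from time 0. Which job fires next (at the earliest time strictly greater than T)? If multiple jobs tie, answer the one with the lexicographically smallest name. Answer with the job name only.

Answer: job_C

Derivation:
Op 1: register job_F */16 -> active={job_F:*/16}
Op 2: register job_E */11 -> active={job_E:*/11, job_F:*/16}
Op 3: register job_B */4 -> active={job_B:*/4, job_E:*/11, job_F:*/16}
Op 4: unregister job_F -> active={job_B:*/4, job_E:*/11}
Op 5: register job_F */7 -> active={job_B:*/4, job_E:*/11, job_F:*/7}
Op 6: register job_D */12 -> active={job_B:*/4, job_D:*/12, job_E:*/11, job_F:*/7}
Op 7: register job_F */2 -> active={job_B:*/4, job_D:*/12, job_E:*/11, job_F:*/2}
Op 8: register job_C */2 -> active={job_B:*/4, job_C:*/2, job_D:*/12, job_E:*/11, job_F:*/2}
Op 9: register job_C */15 -> active={job_B:*/4, job_C:*/15, job_D:*/12, job_E:*/11, job_F:*/2}
Op 10: register job_E */10 -> active={job_B:*/4, job_C:*/15, job_D:*/12, job_E:*/10, job_F:*/2}
Op 11: unregister job_B -> active={job_C:*/15, job_D:*/12, job_E:*/10, job_F:*/2}
  job_C: interval 15, next fire after T=118 is 120
  job_D: interval 12, next fire after T=118 is 120
  job_E: interval 10, next fire after T=118 is 120
  job_F: interval 2, next fire after T=118 is 120
Earliest = 120, winner (lex tiebreak) = job_C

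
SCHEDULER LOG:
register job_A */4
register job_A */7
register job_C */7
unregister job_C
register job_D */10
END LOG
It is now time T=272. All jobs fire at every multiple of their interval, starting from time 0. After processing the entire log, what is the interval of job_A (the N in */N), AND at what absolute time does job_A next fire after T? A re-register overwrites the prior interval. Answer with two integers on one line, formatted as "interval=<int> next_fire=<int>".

Op 1: register job_A */4 -> active={job_A:*/4}
Op 2: register job_A */7 -> active={job_A:*/7}
Op 3: register job_C */7 -> active={job_A:*/7, job_C:*/7}
Op 4: unregister job_C -> active={job_A:*/7}
Op 5: register job_D */10 -> active={job_A:*/7, job_D:*/10}
Final interval of job_A = 7
Next fire of job_A after T=272: (272//7+1)*7 = 273

Answer: interval=7 next_fire=273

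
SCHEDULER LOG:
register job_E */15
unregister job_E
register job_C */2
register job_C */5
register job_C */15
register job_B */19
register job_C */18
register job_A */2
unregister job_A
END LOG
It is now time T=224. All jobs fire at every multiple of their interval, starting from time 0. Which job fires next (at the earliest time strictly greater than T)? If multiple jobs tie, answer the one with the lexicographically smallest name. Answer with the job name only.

Answer: job_B

Derivation:
Op 1: register job_E */15 -> active={job_E:*/15}
Op 2: unregister job_E -> active={}
Op 3: register job_C */2 -> active={job_C:*/2}
Op 4: register job_C */5 -> active={job_C:*/5}
Op 5: register job_C */15 -> active={job_C:*/15}
Op 6: register job_B */19 -> active={job_B:*/19, job_C:*/15}
Op 7: register job_C */18 -> active={job_B:*/19, job_C:*/18}
Op 8: register job_A */2 -> active={job_A:*/2, job_B:*/19, job_C:*/18}
Op 9: unregister job_A -> active={job_B:*/19, job_C:*/18}
  job_B: interval 19, next fire after T=224 is 228
  job_C: interval 18, next fire after T=224 is 234
Earliest = 228, winner (lex tiebreak) = job_B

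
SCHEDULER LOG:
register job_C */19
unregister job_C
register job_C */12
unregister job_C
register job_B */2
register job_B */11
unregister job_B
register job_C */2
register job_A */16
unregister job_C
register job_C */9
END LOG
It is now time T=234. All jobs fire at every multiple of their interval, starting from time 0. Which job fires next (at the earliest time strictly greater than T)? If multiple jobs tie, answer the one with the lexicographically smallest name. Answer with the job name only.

Answer: job_A

Derivation:
Op 1: register job_C */19 -> active={job_C:*/19}
Op 2: unregister job_C -> active={}
Op 3: register job_C */12 -> active={job_C:*/12}
Op 4: unregister job_C -> active={}
Op 5: register job_B */2 -> active={job_B:*/2}
Op 6: register job_B */11 -> active={job_B:*/11}
Op 7: unregister job_B -> active={}
Op 8: register job_C */2 -> active={job_C:*/2}
Op 9: register job_A */16 -> active={job_A:*/16, job_C:*/2}
Op 10: unregister job_C -> active={job_A:*/16}
Op 11: register job_C */9 -> active={job_A:*/16, job_C:*/9}
  job_A: interval 16, next fire after T=234 is 240
  job_C: interval 9, next fire after T=234 is 243
Earliest = 240, winner (lex tiebreak) = job_A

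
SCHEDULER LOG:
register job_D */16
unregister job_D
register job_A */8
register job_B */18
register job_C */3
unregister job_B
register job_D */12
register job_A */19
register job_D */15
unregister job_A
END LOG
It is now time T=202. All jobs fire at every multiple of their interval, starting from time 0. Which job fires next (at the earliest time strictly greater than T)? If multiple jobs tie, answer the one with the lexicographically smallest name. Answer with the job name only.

Answer: job_C

Derivation:
Op 1: register job_D */16 -> active={job_D:*/16}
Op 2: unregister job_D -> active={}
Op 3: register job_A */8 -> active={job_A:*/8}
Op 4: register job_B */18 -> active={job_A:*/8, job_B:*/18}
Op 5: register job_C */3 -> active={job_A:*/8, job_B:*/18, job_C:*/3}
Op 6: unregister job_B -> active={job_A:*/8, job_C:*/3}
Op 7: register job_D */12 -> active={job_A:*/8, job_C:*/3, job_D:*/12}
Op 8: register job_A */19 -> active={job_A:*/19, job_C:*/3, job_D:*/12}
Op 9: register job_D */15 -> active={job_A:*/19, job_C:*/3, job_D:*/15}
Op 10: unregister job_A -> active={job_C:*/3, job_D:*/15}
  job_C: interval 3, next fire after T=202 is 204
  job_D: interval 15, next fire after T=202 is 210
Earliest = 204, winner (lex tiebreak) = job_C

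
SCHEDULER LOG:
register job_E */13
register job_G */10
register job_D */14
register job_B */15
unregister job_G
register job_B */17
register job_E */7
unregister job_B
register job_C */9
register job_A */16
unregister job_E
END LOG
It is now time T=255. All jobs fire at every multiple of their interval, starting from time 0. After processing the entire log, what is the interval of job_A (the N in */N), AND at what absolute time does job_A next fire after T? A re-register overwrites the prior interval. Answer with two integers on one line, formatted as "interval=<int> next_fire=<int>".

Op 1: register job_E */13 -> active={job_E:*/13}
Op 2: register job_G */10 -> active={job_E:*/13, job_G:*/10}
Op 3: register job_D */14 -> active={job_D:*/14, job_E:*/13, job_G:*/10}
Op 4: register job_B */15 -> active={job_B:*/15, job_D:*/14, job_E:*/13, job_G:*/10}
Op 5: unregister job_G -> active={job_B:*/15, job_D:*/14, job_E:*/13}
Op 6: register job_B */17 -> active={job_B:*/17, job_D:*/14, job_E:*/13}
Op 7: register job_E */7 -> active={job_B:*/17, job_D:*/14, job_E:*/7}
Op 8: unregister job_B -> active={job_D:*/14, job_E:*/7}
Op 9: register job_C */9 -> active={job_C:*/9, job_D:*/14, job_E:*/7}
Op 10: register job_A */16 -> active={job_A:*/16, job_C:*/9, job_D:*/14, job_E:*/7}
Op 11: unregister job_E -> active={job_A:*/16, job_C:*/9, job_D:*/14}
Final interval of job_A = 16
Next fire of job_A after T=255: (255//16+1)*16 = 256

Answer: interval=16 next_fire=256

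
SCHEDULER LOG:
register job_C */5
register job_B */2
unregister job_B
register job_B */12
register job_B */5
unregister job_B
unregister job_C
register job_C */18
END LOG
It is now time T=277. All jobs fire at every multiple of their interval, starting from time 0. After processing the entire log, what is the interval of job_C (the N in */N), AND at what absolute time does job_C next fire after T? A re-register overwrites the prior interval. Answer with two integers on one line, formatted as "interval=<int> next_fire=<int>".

Answer: interval=18 next_fire=288

Derivation:
Op 1: register job_C */5 -> active={job_C:*/5}
Op 2: register job_B */2 -> active={job_B:*/2, job_C:*/5}
Op 3: unregister job_B -> active={job_C:*/5}
Op 4: register job_B */12 -> active={job_B:*/12, job_C:*/5}
Op 5: register job_B */5 -> active={job_B:*/5, job_C:*/5}
Op 6: unregister job_B -> active={job_C:*/5}
Op 7: unregister job_C -> active={}
Op 8: register job_C */18 -> active={job_C:*/18}
Final interval of job_C = 18
Next fire of job_C after T=277: (277//18+1)*18 = 288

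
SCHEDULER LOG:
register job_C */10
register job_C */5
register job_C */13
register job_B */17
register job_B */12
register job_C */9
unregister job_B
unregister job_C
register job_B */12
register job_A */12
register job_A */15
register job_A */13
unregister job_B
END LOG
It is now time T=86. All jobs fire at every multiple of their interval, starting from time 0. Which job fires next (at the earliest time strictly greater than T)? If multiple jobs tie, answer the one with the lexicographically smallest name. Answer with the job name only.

Answer: job_A

Derivation:
Op 1: register job_C */10 -> active={job_C:*/10}
Op 2: register job_C */5 -> active={job_C:*/5}
Op 3: register job_C */13 -> active={job_C:*/13}
Op 4: register job_B */17 -> active={job_B:*/17, job_C:*/13}
Op 5: register job_B */12 -> active={job_B:*/12, job_C:*/13}
Op 6: register job_C */9 -> active={job_B:*/12, job_C:*/9}
Op 7: unregister job_B -> active={job_C:*/9}
Op 8: unregister job_C -> active={}
Op 9: register job_B */12 -> active={job_B:*/12}
Op 10: register job_A */12 -> active={job_A:*/12, job_B:*/12}
Op 11: register job_A */15 -> active={job_A:*/15, job_B:*/12}
Op 12: register job_A */13 -> active={job_A:*/13, job_B:*/12}
Op 13: unregister job_B -> active={job_A:*/13}
  job_A: interval 13, next fire after T=86 is 91
Earliest = 91, winner (lex tiebreak) = job_A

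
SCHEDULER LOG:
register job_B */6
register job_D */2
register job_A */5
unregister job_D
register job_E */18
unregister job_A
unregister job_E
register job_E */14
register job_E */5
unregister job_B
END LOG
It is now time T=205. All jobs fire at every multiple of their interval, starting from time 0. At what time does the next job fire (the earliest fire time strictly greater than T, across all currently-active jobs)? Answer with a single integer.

Answer: 210

Derivation:
Op 1: register job_B */6 -> active={job_B:*/6}
Op 2: register job_D */2 -> active={job_B:*/6, job_D:*/2}
Op 3: register job_A */5 -> active={job_A:*/5, job_B:*/6, job_D:*/2}
Op 4: unregister job_D -> active={job_A:*/5, job_B:*/6}
Op 5: register job_E */18 -> active={job_A:*/5, job_B:*/6, job_E:*/18}
Op 6: unregister job_A -> active={job_B:*/6, job_E:*/18}
Op 7: unregister job_E -> active={job_B:*/6}
Op 8: register job_E */14 -> active={job_B:*/6, job_E:*/14}
Op 9: register job_E */5 -> active={job_B:*/6, job_E:*/5}
Op 10: unregister job_B -> active={job_E:*/5}
  job_E: interval 5, next fire after T=205 is 210
Earliest fire time = 210 (job job_E)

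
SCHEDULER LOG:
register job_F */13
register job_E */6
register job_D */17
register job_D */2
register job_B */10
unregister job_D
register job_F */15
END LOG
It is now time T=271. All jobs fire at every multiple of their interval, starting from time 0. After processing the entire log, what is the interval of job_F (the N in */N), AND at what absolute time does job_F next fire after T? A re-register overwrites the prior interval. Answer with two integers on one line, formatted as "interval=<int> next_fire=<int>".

Answer: interval=15 next_fire=285

Derivation:
Op 1: register job_F */13 -> active={job_F:*/13}
Op 2: register job_E */6 -> active={job_E:*/6, job_F:*/13}
Op 3: register job_D */17 -> active={job_D:*/17, job_E:*/6, job_F:*/13}
Op 4: register job_D */2 -> active={job_D:*/2, job_E:*/6, job_F:*/13}
Op 5: register job_B */10 -> active={job_B:*/10, job_D:*/2, job_E:*/6, job_F:*/13}
Op 6: unregister job_D -> active={job_B:*/10, job_E:*/6, job_F:*/13}
Op 7: register job_F */15 -> active={job_B:*/10, job_E:*/6, job_F:*/15}
Final interval of job_F = 15
Next fire of job_F after T=271: (271//15+1)*15 = 285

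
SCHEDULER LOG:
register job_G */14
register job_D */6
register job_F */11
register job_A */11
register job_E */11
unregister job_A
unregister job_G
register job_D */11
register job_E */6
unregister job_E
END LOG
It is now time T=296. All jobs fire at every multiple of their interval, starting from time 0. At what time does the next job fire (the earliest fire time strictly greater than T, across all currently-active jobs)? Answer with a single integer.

Op 1: register job_G */14 -> active={job_G:*/14}
Op 2: register job_D */6 -> active={job_D:*/6, job_G:*/14}
Op 3: register job_F */11 -> active={job_D:*/6, job_F:*/11, job_G:*/14}
Op 4: register job_A */11 -> active={job_A:*/11, job_D:*/6, job_F:*/11, job_G:*/14}
Op 5: register job_E */11 -> active={job_A:*/11, job_D:*/6, job_E:*/11, job_F:*/11, job_G:*/14}
Op 6: unregister job_A -> active={job_D:*/6, job_E:*/11, job_F:*/11, job_G:*/14}
Op 7: unregister job_G -> active={job_D:*/6, job_E:*/11, job_F:*/11}
Op 8: register job_D */11 -> active={job_D:*/11, job_E:*/11, job_F:*/11}
Op 9: register job_E */6 -> active={job_D:*/11, job_E:*/6, job_F:*/11}
Op 10: unregister job_E -> active={job_D:*/11, job_F:*/11}
  job_D: interval 11, next fire after T=296 is 297
  job_F: interval 11, next fire after T=296 is 297
Earliest fire time = 297 (job job_D)

Answer: 297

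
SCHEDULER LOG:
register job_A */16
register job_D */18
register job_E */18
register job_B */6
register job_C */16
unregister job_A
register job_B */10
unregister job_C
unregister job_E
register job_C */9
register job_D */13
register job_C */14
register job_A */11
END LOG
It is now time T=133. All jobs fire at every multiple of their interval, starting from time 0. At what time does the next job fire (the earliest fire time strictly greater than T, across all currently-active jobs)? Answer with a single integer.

Op 1: register job_A */16 -> active={job_A:*/16}
Op 2: register job_D */18 -> active={job_A:*/16, job_D:*/18}
Op 3: register job_E */18 -> active={job_A:*/16, job_D:*/18, job_E:*/18}
Op 4: register job_B */6 -> active={job_A:*/16, job_B:*/6, job_D:*/18, job_E:*/18}
Op 5: register job_C */16 -> active={job_A:*/16, job_B:*/6, job_C:*/16, job_D:*/18, job_E:*/18}
Op 6: unregister job_A -> active={job_B:*/6, job_C:*/16, job_D:*/18, job_E:*/18}
Op 7: register job_B */10 -> active={job_B:*/10, job_C:*/16, job_D:*/18, job_E:*/18}
Op 8: unregister job_C -> active={job_B:*/10, job_D:*/18, job_E:*/18}
Op 9: unregister job_E -> active={job_B:*/10, job_D:*/18}
Op 10: register job_C */9 -> active={job_B:*/10, job_C:*/9, job_D:*/18}
Op 11: register job_D */13 -> active={job_B:*/10, job_C:*/9, job_D:*/13}
Op 12: register job_C */14 -> active={job_B:*/10, job_C:*/14, job_D:*/13}
Op 13: register job_A */11 -> active={job_A:*/11, job_B:*/10, job_C:*/14, job_D:*/13}
  job_A: interval 11, next fire after T=133 is 143
  job_B: interval 10, next fire after T=133 is 140
  job_C: interval 14, next fire after T=133 is 140
  job_D: interval 13, next fire after T=133 is 143
Earliest fire time = 140 (job job_B)

Answer: 140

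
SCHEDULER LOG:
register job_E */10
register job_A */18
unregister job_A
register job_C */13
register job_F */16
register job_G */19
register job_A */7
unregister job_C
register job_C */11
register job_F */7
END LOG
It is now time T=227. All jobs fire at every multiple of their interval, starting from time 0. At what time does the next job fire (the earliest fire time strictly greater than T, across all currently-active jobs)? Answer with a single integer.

Answer: 228

Derivation:
Op 1: register job_E */10 -> active={job_E:*/10}
Op 2: register job_A */18 -> active={job_A:*/18, job_E:*/10}
Op 3: unregister job_A -> active={job_E:*/10}
Op 4: register job_C */13 -> active={job_C:*/13, job_E:*/10}
Op 5: register job_F */16 -> active={job_C:*/13, job_E:*/10, job_F:*/16}
Op 6: register job_G */19 -> active={job_C:*/13, job_E:*/10, job_F:*/16, job_G:*/19}
Op 7: register job_A */7 -> active={job_A:*/7, job_C:*/13, job_E:*/10, job_F:*/16, job_G:*/19}
Op 8: unregister job_C -> active={job_A:*/7, job_E:*/10, job_F:*/16, job_G:*/19}
Op 9: register job_C */11 -> active={job_A:*/7, job_C:*/11, job_E:*/10, job_F:*/16, job_G:*/19}
Op 10: register job_F */7 -> active={job_A:*/7, job_C:*/11, job_E:*/10, job_F:*/7, job_G:*/19}
  job_A: interval 7, next fire after T=227 is 231
  job_C: interval 11, next fire after T=227 is 231
  job_E: interval 10, next fire after T=227 is 230
  job_F: interval 7, next fire after T=227 is 231
  job_G: interval 19, next fire after T=227 is 228
Earliest fire time = 228 (job job_G)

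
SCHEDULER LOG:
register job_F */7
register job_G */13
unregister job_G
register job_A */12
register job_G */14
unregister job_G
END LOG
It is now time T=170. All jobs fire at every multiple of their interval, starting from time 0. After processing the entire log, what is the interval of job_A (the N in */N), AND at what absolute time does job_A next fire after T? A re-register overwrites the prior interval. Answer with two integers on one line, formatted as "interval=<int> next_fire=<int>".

Op 1: register job_F */7 -> active={job_F:*/7}
Op 2: register job_G */13 -> active={job_F:*/7, job_G:*/13}
Op 3: unregister job_G -> active={job_F:*/7}
Op 4: register job_A */12 -> active={job_A:*/12, job_F:*/7}
Op 5: register job_G */14 -> active={job_A:*/12, job_F:*/7, job_G:*/14}
Op 6: unregister job_G -> active={job_A:*/12, job_F:*/7}
Final interval of job_A = 12
Next fire of job_A after T=170: (170//12+1)*12 = 180

Answer: interval=12 next_fire=180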